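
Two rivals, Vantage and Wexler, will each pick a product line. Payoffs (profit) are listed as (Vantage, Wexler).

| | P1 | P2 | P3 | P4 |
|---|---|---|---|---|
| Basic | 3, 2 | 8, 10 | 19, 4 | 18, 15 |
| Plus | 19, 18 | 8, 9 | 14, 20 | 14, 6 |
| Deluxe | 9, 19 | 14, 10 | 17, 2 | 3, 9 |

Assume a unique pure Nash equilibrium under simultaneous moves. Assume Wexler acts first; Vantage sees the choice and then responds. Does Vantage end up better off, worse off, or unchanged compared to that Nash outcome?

Work backward from Vantage's decision.
- P1: Vantage compares 3, 19, 9 and picks Plus; Wexler would get 18.
- P2: Vantage compares 8, 8, 14 and picks Deluxe; Wexler would get 10.
- P3: Vantage compares 19, 14, 17 and picks Basic; Wexler would get 4.
- P4: Vantage compares 18, 14, 3 and picks Basic; Wexler would get 15.
Maximizing over 18, 10, 4, 15, Wexler chooses P1. Subgame-perfect outcome: (Plus, P1) with payoffs (19, 18).
For the simultaneous game, intersect best replies.
Vantage's best replies: P1→Plus; P2→Deluxe; P3→Basic; P4→Basic.
Wexler's best replies: Basic→P4; Plus→P3; Deluxe→P1.
Only (Basic, P4) has each player best-responding; Nash payoffs (18, 15).
Vantage earns 19 sequentially versus 18 at the Nash outcome: better off.

better off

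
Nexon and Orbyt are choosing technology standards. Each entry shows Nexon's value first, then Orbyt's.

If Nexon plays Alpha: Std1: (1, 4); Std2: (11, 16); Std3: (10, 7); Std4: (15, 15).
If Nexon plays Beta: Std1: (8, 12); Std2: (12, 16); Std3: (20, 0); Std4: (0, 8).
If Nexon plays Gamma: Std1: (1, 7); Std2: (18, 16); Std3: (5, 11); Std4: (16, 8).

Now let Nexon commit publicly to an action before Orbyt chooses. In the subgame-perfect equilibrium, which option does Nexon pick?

Backward induction with Nexon moving first.
- Alpha: BR = Std2, leader payoff 11.
- Beta: BR = Std2, leader payoff 12.
- Gamma: BR = Std2, leader payoff 18.
Maximizing over 11, 12, 18, Nexon chooses Gamma. Subgame-perfect outcome: (Gamma, Std2) with payoffs (18, 16).

Gamma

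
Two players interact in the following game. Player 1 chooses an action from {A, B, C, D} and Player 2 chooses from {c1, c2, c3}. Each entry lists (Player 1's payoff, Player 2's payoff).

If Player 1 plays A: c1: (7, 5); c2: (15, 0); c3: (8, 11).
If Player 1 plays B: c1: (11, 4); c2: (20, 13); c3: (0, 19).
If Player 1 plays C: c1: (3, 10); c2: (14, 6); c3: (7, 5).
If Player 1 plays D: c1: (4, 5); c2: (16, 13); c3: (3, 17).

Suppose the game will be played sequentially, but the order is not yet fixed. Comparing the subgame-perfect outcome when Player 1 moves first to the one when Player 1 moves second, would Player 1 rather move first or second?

second

If Player 1 leads: Player 2's best replies are A→c3, B→c3, C→c1, D→c3; Player 1's induced payoffs 8, 0, 3, 3; outcome (A, c3), payoffs (8, 11).
If Player 2 leads: Player 1's best replies are c1→B, c2→B, c3→A; Player 2's induced payoffs 4, 13, 11; outcome (B, c2), payoffs (20, 13).
Player 1 gets 8 moving first and 20 moving second, so Player 1 prefers to move second.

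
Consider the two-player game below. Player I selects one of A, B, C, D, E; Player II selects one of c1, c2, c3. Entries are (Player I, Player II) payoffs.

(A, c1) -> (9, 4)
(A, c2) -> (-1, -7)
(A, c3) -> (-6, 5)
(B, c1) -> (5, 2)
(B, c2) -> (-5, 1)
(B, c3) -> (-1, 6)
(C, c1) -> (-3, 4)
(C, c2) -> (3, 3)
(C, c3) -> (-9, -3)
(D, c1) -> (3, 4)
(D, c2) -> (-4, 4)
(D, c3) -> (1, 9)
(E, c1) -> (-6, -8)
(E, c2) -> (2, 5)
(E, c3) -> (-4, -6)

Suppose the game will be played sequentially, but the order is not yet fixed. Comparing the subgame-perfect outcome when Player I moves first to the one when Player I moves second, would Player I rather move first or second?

If Player I leads: Player II's best replies are A→c3, B→c3, C→c1, D→c3, E→c2; Player I's induced payoffs -6, -1, -3, 1, 2; outcome (E, c2), payoffs (2, 5).
If Player II leads: Player I's best replies are c1→A, c2→C, c3→D; Player II's induced payoffs 4, 3, 9; outcome (D, c3), payoffs (1, 9).
Player I gets 2 moving first and 1 moving second, so Player I prefers to move first.

first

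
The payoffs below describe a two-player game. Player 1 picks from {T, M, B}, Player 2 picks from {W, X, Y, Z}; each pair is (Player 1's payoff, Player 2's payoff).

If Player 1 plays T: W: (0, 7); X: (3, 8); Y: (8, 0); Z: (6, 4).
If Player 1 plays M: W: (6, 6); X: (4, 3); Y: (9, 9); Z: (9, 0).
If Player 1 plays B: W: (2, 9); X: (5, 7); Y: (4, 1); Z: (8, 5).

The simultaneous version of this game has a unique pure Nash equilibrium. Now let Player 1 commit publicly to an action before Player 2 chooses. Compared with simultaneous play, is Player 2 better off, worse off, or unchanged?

unchanged

Solve by backward induction (Player 1 leads).
- T: BR = X, leader payoff 3.
- M: BR = Y, leader payoff 9.
- B: BR = W, leader payoff 2.
Maximizing over 3, 9, 2, Player 1 chooses M. Subgame-perfect outcome: (M, Y) with payoffs (9, 9).
For the simultaneous game, intersect best replies.
Player 1's best replies: W→M; X→B; Y→M; Z→M.
Player 2's best replies: T→X; M→Y; B→W.
The unique mutual best reply is (M, Y), giving (9, 9).
Player 2 earns 9 sequentially versus 9 at the Nash outcome: unchanged.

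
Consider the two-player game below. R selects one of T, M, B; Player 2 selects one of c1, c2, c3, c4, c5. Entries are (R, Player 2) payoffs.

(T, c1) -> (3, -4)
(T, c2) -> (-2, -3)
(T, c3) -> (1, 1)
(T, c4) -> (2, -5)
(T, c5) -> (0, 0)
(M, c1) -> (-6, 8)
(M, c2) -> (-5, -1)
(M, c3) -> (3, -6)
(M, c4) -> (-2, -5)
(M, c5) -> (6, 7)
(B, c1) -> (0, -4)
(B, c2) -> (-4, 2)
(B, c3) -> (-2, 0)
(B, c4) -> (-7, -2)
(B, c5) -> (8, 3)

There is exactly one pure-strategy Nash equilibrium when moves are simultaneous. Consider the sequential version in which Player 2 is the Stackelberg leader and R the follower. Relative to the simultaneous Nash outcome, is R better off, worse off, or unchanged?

Backward induction with Player 2 moving first.
- c1: R compares 3, -6, 0 and picks T; Player 2 would get -4.
- c2: R compares -2, -5, -4 and picks T; Player 2 would get -3.
- c3: R compares 1, 3, -2 and picks M; Player 2 would get -6.
- c4: R compares 2, -2, -7 and picks T; Player 2 would get -5.
- c5: R compares 0, 6, 8 and picks B; Player 2 would get 3.
Player 2's induced payoffs are -4, -3, -6, -5, 3, so Player 2 commits to c5. Subgame-perfect outcome: (B, c5) with payoffs (8, 3).
For the simultaneous game, intersect best replies.
R's best replies: c1→T; c2→T; c3→M; c4→T; c5→B.
Player 2's best replies: T→c3; M→c1; B→c5.
Only (B, c5) has each player best-responding; Nash payoffs (8, 3).
R earns 8 sequentially versus 8 at the Nash outcome: unchanged.

unchanged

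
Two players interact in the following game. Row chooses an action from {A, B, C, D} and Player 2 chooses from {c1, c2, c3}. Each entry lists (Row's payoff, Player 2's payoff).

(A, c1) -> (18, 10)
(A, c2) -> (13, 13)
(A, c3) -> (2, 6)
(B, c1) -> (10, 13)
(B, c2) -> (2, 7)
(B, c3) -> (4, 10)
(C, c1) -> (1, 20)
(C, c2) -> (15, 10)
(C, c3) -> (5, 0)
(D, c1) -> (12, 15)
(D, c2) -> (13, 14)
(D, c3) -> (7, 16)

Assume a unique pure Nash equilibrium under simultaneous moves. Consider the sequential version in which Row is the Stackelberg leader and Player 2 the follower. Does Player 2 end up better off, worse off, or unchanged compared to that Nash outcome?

worse off

Solve by backward induction (Row leads).
- A → Player 2 plays c2 (best of 10, 13, 6); Row gets 13.
- B → Player 2 plays c1 (best of 13, 7, 10); Row gets 10.
- C → Player 2 plays c1 (best of 20, 10, 0); Row gets 1.
- D → Player 2 plays c3 (best of 15, 14, 16); Row gets 7.
Maximizing over 13, 10, 1, 7, Row chooses A. Subgame-perfect outcome: (A, c2) with payoffs (13, 13).
Under simultaneous play:
Row's best replies: c1→A; c2→C; c3→D.
Player 2's best replies: A→c2; B→c1; C→c1; D→c3.
Only (D, c3) has each player best-responding; Nash payoffs (7, 16).
Player 2 earns 13 sequentially versus 16 at the Nash outcome: worse off.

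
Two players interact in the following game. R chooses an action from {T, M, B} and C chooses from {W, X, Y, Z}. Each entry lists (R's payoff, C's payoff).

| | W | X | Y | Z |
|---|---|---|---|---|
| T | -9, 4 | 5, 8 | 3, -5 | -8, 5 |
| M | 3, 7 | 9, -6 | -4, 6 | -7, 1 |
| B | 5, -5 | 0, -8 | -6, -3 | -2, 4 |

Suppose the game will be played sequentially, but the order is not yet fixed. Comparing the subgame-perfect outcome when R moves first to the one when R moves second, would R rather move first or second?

first

If R leads: C's best replies are T→X, M→W, B→Z; R's induced payoffs 5, 3, -2; outcome (T, X), payoffs (5, 8).
If C leads: R's best replies are W→B, X→M, Y→T, Z→B; C's induced payoffs -5, -6, -5, 4; outcome (B, Z), payoffs (-2, 4).
R gets 5 moving first and -2 moving second, so R prefers to move first.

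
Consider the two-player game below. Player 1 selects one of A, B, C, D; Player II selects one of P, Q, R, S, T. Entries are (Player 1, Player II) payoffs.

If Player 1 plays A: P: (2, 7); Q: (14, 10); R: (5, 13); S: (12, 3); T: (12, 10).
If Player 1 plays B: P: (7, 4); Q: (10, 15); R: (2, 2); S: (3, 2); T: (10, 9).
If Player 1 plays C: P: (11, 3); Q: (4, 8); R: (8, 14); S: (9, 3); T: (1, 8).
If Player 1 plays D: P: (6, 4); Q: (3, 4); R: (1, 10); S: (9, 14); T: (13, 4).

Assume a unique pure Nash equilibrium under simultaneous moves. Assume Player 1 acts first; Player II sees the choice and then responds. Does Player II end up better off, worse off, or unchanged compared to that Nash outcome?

Solve by backward induction (Player 1 leads).
- A → Player II plays R (best of 7, 10, 13, 3, 10); Player 1 gets 5.
- B → Player II plays Q (best of 4, 15, 2, 2, 9); Player 1 gets 10.
- C → Player II plays R (best of 3, 8, 14, 3, 8); Player 1 gets 8.
- D → Player II plays S (best of 4, 4, 10, 14, 4); Player 1 gets 9.
Maximizing over 5, 10, 8, 9, Player 1 chooses B. Subgame-perfect outcome: (B, Q) with payoffs (10, 15).
Under simultaneous play:
Player 1's best replies: P→C; Q→A; R→C; S→A; T→D.
Player II's best replies: A→R; B→Q; C→R; D→S.
Only (C, R) has each player best-responding; Nash payoffs (8, 14).
Player II earns 15 sequentially versus 14 at the Nash outcome: better off.

better off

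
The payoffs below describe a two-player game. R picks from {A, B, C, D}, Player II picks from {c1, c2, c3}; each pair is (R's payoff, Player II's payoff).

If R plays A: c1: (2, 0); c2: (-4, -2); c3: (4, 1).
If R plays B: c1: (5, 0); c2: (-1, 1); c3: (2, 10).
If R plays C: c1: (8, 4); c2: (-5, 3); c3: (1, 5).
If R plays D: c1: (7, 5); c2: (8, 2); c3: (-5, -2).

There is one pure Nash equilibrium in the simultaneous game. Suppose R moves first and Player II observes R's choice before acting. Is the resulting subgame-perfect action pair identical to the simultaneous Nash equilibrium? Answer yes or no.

Backward induction with R moving first.
- A: Player II compares 0, -2, 1 and picks c3; R would get 4.
- B: Player II compares 0, 1, 10 and picks c3; R would get 2.
- C: Player II compares 4, 3, 5 and picks c3; R would get 1.
- D: Player II compares 5, 2, -2 and picks c1; R would get 7.
Among 4, 2, 1, 7, the best is 7 at D. Subgame-perfect outcome: (D, c1) with payoffs (7, 5).
Now find the simultaneous Nash equilibrium.
R's best replies: c1→C; c2→D; c3→A.
Player II's best replies: A→c3; B→c3; C→c3; D→c1.
Only (A, c3) has each player best-responding; Nash payoffs (4, 1).
Sequential outcome (D, c1) differs from the Nash profile (A, c3).

no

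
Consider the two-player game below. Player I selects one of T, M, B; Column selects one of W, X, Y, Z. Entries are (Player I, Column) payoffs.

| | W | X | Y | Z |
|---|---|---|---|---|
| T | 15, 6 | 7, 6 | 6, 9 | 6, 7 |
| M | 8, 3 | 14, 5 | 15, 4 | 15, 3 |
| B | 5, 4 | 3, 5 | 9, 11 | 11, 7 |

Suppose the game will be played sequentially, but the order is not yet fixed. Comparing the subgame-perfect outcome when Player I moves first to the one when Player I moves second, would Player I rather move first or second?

second

If Player I leads: Column's best replies are T→Y, M→X, B→Y; Player I's induced payoffs 6, 14, 9; outcome (M, X), payoffs (14, 5).
If Column leads: Player I's best replies are W→T, X→M, Y→M, Z→M; Column's induced payoffs 6, 5, 4, 3; outcome (T, W), payoffs (15, 6).
Player I gets 14 moving first and 15 moving second, so Player I prefers to move second.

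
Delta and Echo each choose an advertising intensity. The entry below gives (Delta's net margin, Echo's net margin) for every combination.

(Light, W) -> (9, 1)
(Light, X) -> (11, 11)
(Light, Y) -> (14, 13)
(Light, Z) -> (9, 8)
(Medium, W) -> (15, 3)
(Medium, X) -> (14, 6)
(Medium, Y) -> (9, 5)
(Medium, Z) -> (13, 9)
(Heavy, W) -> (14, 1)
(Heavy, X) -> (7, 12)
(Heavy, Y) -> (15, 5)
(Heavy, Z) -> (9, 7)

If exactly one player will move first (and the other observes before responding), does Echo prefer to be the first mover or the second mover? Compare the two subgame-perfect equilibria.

second

If Delta leads: Echo's best replies are Light→Y, Medium→Z, Heavy→X; Delta's induced payoffs 14, 13, 7; outcome (Light, Y), payoffs (14, 13).
If Echo leads: Delta's best replies are W→Medium, X→Medium, Y→Heavy, Z→Medium; Echo's induced payoffs 3, 6, 5, 9; outcome (Medium, Z), payoffs (13, 9).
Echo gets 9 moving first and 13 moving second, so Echo prefers to move second.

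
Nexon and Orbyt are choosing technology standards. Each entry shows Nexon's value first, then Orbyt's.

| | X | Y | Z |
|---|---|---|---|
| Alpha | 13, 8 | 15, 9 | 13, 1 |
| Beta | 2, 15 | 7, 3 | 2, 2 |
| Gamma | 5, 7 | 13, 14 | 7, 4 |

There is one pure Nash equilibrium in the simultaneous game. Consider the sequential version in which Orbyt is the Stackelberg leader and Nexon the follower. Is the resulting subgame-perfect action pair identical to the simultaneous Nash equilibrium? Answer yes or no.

Backward induction with Orbyt moving first.
- X: BR = Alpha, leader payoff 8.
- Y: BR = Alpha, leader payoff 9.
- Z: BR = Alpha, leader payoff 1.
Orbyt's induced payoffs are 8, 9, 1, so Orbyt commits to Y. Subgame-perfect outcome: (Alpha, Y) with payoffs (15, 9).
Now find the simultaneous Nash equilibrium.
Nexon's best replies: X→Alpha; Y→Alpha; Z→Alpha.
Orbyt's best replies: Alpha→Y; Beta→X; Gamma→Y.
Only (Alpha, Y) has each player best-responding; Nash payoffs (15, 9).
Sequential outcome (Alpha, Y) coincides with the Nash profile (Alpha, Y).

yes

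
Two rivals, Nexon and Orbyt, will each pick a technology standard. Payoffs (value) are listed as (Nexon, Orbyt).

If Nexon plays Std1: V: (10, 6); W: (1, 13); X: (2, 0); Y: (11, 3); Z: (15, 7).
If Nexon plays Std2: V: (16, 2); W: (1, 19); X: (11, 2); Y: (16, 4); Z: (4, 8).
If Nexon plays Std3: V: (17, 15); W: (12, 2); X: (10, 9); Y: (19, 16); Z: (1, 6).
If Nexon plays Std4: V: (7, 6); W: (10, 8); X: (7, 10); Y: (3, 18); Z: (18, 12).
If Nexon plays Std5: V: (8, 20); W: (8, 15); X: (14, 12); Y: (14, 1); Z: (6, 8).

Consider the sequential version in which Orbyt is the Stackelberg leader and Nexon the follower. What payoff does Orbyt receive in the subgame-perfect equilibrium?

Work backward from Nexon's decision.
- V → Nexon plays Std3 (best of 10, 16, 17, 7, 8); Orbyt gets 15.
- W → Nexon plays Std3 (best of 1, 1, 12, 10, 8); Orbyt gets 2.
- X → Nexon plays Std5 (best of 2, 11, 10, 7, 14); Orbyt gets 12.
- Y → Nexon plays Std3 (best of 11, 16, 19, 3, 14); Orbyt gets 16.
- Z → Nexon plays Std4 (best of 15, 4, 1, 18, 6); Orbyt gets 12.
Among 15, 2, 12, 16, 12, the best is 16 at Y. Subgame-perfect outcome: (Std3, Y) with payoffs (19, 16).

16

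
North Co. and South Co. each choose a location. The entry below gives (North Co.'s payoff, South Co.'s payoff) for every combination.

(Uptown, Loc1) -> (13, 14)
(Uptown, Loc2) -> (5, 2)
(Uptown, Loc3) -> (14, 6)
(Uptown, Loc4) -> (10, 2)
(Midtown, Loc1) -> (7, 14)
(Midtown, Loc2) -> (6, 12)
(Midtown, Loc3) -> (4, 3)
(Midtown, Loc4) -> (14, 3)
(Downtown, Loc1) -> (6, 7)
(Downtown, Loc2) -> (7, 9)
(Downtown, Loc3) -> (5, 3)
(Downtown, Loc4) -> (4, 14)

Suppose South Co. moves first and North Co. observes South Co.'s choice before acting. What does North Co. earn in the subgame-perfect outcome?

13

Work backward from North Co.'s decision.
- Loc1 → North Co. plays Uptown (best of 13, 7, 6); South Co. gets 14.
- Loc2 → North Co. plays Downtown (best of 5, 6, 7); South Co. gets 9.
- Loc3 → North Co. plays Uptown (best of 14, 4, 5); South Co. gets 6.
- Loc4 → North Co. plays Midtown (best of 10, 14, 4); South Co. gets 3.
Among 14, 9, 6, 3, the best is 14 at Loc1. Subgame-perfect outcome: (Uptown, Loc1) with payoffs (13, 14).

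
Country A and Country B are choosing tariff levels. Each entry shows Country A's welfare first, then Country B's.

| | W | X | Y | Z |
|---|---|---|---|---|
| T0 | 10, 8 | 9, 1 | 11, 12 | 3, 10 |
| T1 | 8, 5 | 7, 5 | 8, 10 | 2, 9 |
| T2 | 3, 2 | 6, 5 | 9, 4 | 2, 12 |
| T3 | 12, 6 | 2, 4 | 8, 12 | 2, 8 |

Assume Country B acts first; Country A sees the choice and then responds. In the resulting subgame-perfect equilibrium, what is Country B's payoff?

12

Backward induction with Country B moving first.
- W → Country A plays T3 (best of 10, 8, 3, 12); Country B gets 6.
- X → Country A plays T0 (best of 9, 7, 6, 2); Country B gets 1.
- Y → Country A plays T0 (best of 11, 8, 9, 8); Country B gets 12.
- Z → Country A plays T0 (best of 3, 2, 2, 2); Country B gets 10.
Among 6, 1, 12, 10, the best is 12 at Y. Subgame-perfect outcome: (T0, Y) with payoffs (11, 12).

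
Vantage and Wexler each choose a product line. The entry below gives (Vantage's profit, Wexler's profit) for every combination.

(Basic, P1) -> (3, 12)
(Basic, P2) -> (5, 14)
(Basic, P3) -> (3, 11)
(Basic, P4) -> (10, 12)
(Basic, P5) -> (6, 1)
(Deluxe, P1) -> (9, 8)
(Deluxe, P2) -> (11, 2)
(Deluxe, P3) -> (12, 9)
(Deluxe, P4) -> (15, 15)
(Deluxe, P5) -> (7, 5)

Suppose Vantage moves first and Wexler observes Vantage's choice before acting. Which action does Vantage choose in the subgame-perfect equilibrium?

Deluxe

Wexler best-responds to each possible Vantage move:
- Basic: BR = P2, leader payoff 5.
- Deluxe: BR = P4, leader payoff 15.
Vantage's induced payoffs are 5, 15, so Vantage commits to Deluxe. Subgame-perfect outcome: (Deluxe, P4) with payoffs (15, 15).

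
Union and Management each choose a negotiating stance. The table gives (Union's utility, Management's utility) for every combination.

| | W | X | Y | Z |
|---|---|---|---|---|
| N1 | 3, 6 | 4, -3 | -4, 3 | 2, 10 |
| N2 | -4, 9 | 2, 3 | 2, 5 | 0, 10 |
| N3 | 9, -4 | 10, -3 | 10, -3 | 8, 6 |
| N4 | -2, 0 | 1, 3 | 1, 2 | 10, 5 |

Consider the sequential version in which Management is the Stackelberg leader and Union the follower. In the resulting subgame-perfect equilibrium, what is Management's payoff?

Backward induction with Management moving first.
- W: Union compares 3, -4, 9, -2 and picks N3; Management would get -4.
- X: Union compares 4, 2, 10, 1 and picks N3; Management would get -3.
- Y: Union compares -4, 2, 10, 1 and picks N3; Management would get -3.
- Z: Union compares 2, 0, 8, 10 and picks N4; Management would get 5.
Management's induced payoffs are -4, -3, -3, 5, so Management commits to Z. Subgame-perfect outcome: (N4, Z) with payoffs (10, 5).

5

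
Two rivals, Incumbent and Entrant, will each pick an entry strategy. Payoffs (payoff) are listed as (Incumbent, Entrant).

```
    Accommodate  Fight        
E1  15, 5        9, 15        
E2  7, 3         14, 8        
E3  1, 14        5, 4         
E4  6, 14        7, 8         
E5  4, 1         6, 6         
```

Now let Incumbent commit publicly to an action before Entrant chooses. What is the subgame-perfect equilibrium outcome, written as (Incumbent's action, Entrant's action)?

Work backward from Entrant's decision.
- E1: BR = Fight, leader payoff 9.
- E2: BR = Fight, leader payoff 14.
- E3: BR = Accommodate, leader payoff 1.
- E4: BR = Accommodate, leader payoff 6.
- E5: BR = Fight, leader payoff 6.
Among 9, 14, 1, 6, 6, the best is 14 at E2. Subgame-perfect outcome: (E2, Fight) with payoffs (14, 8).

(E2, Fight)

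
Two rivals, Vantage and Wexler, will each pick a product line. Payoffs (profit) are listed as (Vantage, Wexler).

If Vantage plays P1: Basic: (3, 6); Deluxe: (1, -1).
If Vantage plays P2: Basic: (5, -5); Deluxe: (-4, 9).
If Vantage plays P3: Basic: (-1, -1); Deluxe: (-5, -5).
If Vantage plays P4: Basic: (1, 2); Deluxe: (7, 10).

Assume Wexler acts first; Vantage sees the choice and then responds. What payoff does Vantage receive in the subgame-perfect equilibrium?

7

Vantage best-responds to each possible Wexler move:
- Basic: BR = P2, leader payoff -5.
- Deluxe: BR = P4, leader payoff 10.
Among -5, 10, the best is 10 at Deluxe. Subgame-perfect outcome: (P4, Deluxe) with payoffs (7, 10).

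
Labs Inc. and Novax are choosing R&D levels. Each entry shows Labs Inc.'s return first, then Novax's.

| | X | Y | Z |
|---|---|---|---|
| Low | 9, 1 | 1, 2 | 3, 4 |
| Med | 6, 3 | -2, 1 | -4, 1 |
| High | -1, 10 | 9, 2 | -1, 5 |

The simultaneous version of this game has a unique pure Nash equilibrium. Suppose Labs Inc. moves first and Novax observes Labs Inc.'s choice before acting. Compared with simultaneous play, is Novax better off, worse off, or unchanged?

Solve by backward induction (Labs Inc. leads).
- Low → Novax plays Z (best of 1, 2, 4); Labs Inc. gets 3.
- Med → Novax plays X (best of 3, 1, 1); Labs Inc. gets 6.
- High → Novax plays X (best of 10, 2, 5); Labs Inc. gets -1.
Labs Inc.'s induced payoffs are 3, 6, -1, so Labs Inc. commits to Med. Subgame-perfect outcome: (Med, X) with payoffs (6, 3).
Under simultaneous play:
Labs Inc.'s best replies: X→Low; Y→High; Z→Low.
Novax's best replies: Low→Z; Med→X; High→X.
The unique mutual best reply is (Low, Z), giving (3, 4).
Novax earns 3 sequentially versus 4 at the Nash outcome: worse off.

worse off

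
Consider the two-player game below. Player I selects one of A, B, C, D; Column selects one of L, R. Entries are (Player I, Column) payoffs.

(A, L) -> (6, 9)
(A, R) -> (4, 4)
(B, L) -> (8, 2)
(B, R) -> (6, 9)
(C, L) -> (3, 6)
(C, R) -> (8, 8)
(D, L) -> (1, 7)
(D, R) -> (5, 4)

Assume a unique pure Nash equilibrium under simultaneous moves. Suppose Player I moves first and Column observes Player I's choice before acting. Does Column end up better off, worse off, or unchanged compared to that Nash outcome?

Backward induction with Player I moving first.
- A: Column compares 9, 4 and picks L; Player I would get 6.
- B: Column compares 2, 9 and picks R; Player I would get 6.
- C: Column compares 6, 8 and picks R; Player I would get 8.
- D: Column compares 7, 4 and picks L; Player I would get 1.
Maximizing over 6, 6, 8, 1, Player I chooses C. Subgame-perfect outcome: (C, R) with payoffs (8, 8).
For the simultaneous game, intersect best replies.
Player I's best replies: L→B; R→C.
Column's best replies: A→L; B→R; C→R; D→L.
Only (C, R) has each player best-responding; Nash payoffs (8, 8).
Column earns 8 sequentially versus 8 at the Nash outcome: unchanged.

unchanged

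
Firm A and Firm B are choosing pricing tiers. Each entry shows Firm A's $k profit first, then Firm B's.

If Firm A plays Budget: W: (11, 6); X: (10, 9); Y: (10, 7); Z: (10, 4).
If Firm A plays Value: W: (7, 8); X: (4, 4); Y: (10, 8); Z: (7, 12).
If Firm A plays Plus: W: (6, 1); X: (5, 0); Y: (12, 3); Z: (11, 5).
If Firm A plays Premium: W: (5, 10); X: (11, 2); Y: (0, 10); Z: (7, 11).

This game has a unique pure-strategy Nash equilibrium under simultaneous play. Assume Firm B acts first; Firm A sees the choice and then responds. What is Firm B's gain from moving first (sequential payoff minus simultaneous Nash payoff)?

1

Work backward from Firm A's decision.
- W: BR = Budget, leader payoff 6.
- X: BR = Premium, leader payoff 2.
- Y: BR = Plus, leader payoff 3.
- Z: BR = Plus, leader payoff 5.
Firm B's induced payoffs are 6, 2, 3, 5, so Firm B commits to W. Subgame-perfect outcome: (Budget, W) with payoffs (11, 6).
Under simultaneous play:
Firm A's best replies: W→Budget; X→Premium; Y→Plus; Z→Plus.
Firm B's best replies: Budget→X; Value→Z; Plus→Z; Premium→Z.
The unique mutual best reply is (Plus, Z), giving (11, 5).
Firm B's commitment gain: 6 − 5 = 1.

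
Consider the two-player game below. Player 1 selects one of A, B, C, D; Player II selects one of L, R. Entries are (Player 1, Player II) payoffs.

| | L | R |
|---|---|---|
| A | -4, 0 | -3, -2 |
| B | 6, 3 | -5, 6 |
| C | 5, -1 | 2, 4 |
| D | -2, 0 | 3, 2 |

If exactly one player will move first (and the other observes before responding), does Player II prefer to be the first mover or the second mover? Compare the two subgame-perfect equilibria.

first

If Player 1 leads: Player II's best replies are A→L, B→R, C→R, D→R; Player 1's induced payoffs -4, -5, 2, 3; outcome (D, R), payoffs (3, 2).
If Player II leads: Player 1's best replies are L→B, R→D; Player II's induced payoffs 3, 2; outcome (B, L), payoffs (6, 3).
Player II gets 3 moving first and 2 moving second, so Player II prefers to move first.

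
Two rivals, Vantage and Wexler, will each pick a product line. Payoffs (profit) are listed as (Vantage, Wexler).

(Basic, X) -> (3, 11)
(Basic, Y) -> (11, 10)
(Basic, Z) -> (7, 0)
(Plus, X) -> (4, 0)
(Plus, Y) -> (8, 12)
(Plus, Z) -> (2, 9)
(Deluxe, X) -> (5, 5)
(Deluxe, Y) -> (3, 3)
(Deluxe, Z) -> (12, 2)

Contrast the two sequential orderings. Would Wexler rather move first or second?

second

If Vantage leads: Wexler's best replies are Basic→X, Plus→Y, Deluxe→X; Vantage's induced payoffs 3, 8, 5; outcome (Plus, Y), payoffs (8, 12).
If Wexler leads: Vantage's best replies are X→Deluxe, Y→Basic, Z→Deluxe; Wexler's induced payoffs 5, 10, 2; outcome (Basic, Y), payoffs (11, 10).
Wexler gets 10 moving first and 12 moving second, so Wexler prefers to move second.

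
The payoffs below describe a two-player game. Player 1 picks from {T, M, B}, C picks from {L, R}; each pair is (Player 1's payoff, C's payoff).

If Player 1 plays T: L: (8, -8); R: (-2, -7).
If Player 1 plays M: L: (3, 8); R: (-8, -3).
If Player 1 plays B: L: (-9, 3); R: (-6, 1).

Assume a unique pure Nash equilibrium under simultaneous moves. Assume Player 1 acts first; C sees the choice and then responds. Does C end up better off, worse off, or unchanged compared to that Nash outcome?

better off

C best-responds to each possible Player 1 move:
- T: C compares -8, -7 and picks R; Player 1 would get -2.
- M: C compares 8, -3 and picks L; Player 1 would get 3.
- B: C compares 3, 1 and picks L; Player 1 would get -9.
Maximizing over -2, 3, -9, Player 1 chooses M. Subgame-perfect outcome: (M, L) with payoffs (3, 8).
For the simultaneous game, intersect best replies.
Player 1's best replies: L→T; R→T.
C's best replies: T→R; M→L; B→L.
The unique mutual best reply is (T, R), giving (-2, -7).
C earns 8 sequentially versus -7 at the Nash outcome: better off.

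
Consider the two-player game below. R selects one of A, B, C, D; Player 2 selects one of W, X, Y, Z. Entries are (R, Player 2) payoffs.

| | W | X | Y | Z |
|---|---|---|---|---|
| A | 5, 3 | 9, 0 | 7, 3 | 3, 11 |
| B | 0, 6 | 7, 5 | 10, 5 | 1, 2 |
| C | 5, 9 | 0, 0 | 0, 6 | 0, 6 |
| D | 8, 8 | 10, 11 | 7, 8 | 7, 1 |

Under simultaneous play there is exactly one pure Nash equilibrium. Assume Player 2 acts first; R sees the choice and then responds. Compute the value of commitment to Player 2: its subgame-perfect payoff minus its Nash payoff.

0

Solve by backward induction (Player 2 leads).
- W → R plays D (best of 5, 0, 5, 8); Player 2 gets 8.
- X → R plays D (best of 9, 7, 0, 10); Player 2 gets 11.
- Y → R plays B (best of 7, 10, 0, 7); Player 2 gets 5.
- Z → R plays D (best of 3, 1, 0, 7); Player 2 gets 1.
Among 8, 11, 5, 1, the best is 11 at X. Subgame-perfect outcome: (D, X) with payoffs (10, 11).
Under simultaneous play:
R's best replies: W→D; X→D; Y→B; Z→D.
Player 2's best replies: A→Z; B→W; C→W; D→X.
The unique mutual best reply is (D, X), giving (10, 11).
Player 2's commitment gain: 11 − 11 = 0.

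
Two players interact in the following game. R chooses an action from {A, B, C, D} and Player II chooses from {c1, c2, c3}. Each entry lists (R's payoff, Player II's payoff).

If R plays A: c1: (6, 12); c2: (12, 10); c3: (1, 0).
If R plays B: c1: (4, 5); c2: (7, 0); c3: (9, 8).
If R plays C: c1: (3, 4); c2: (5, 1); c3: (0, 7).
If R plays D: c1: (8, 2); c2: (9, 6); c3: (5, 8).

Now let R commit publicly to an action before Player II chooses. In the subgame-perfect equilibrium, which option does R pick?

Work backward from Player II's decision.
- A: BR = c1, leader payoff 6.
- B: BR = c3, leader payoff 9.
- C: BR = c3, leader payoff 0.
- D: BR = c3, leader payoff 5.
Among 6, 9, 0, 5, the best is 9 at B. Subgame-perfect outcome: (B, c3) with payoffs (9, 8).

B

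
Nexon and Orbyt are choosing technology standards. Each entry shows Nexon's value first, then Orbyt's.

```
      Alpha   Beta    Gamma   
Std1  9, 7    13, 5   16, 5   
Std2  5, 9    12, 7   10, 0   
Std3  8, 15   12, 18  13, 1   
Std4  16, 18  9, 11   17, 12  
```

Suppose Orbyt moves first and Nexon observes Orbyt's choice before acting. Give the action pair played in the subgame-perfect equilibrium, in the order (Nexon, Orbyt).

(Std4, Alpha)

Nexon best-responds to each possible Orbyt move:
- Alpha: BR = Std4, leader payoff 18.
- Beta: BR = Std1, leader payoff 5.
- Gamma: BR = Std4, leader payoff 12.
Among 18, 5, 12, the best is 18 at Alpha. Subgame-perfect outcome: (Std4, Alpha) with payoffs (16, 18).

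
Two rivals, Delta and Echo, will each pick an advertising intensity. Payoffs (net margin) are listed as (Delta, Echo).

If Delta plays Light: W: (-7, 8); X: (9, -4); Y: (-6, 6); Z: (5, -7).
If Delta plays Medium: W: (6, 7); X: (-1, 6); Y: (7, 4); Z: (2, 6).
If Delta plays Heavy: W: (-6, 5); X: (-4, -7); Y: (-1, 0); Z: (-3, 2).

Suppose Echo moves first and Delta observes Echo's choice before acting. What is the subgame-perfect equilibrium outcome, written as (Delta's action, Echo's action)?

Work backward from Delta's decision.
- W: BR = Medium, leader payoff 7.
- X: BR = Light, leader payoff -4.
- Y: BR = Medium, leader payoff 4.
- Z: BR = Light, leader payoff -7.
Echo's induced payoffs are 7, -4, 4, -7, so Echo commits to W. Subgame-perfect outcome: (Medium, W) with payoffs (6, 7).

(Medium, W)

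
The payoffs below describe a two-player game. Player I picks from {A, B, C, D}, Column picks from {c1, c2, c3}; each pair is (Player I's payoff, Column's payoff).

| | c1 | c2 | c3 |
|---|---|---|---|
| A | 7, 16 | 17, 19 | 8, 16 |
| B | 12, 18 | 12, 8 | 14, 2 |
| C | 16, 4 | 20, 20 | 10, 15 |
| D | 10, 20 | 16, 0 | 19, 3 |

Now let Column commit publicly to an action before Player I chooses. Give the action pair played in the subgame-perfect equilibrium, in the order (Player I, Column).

Solve by backward induction (Column leads).
- c1 → Player I plays C (best of 7, 12, 16, 10); Column gets 4.
- c2 → Player I plays C (best of 17, 12, 20, 16); Column gets 20.
- c3 → Player I plays D (best of 8, 14, 10, 19); Column gets 3.
Maximizing over 4, 20, 3, Column chooses c2. Subgame-perfect outcome: (C, c2) with payoffs (20, 20).

(C, c2)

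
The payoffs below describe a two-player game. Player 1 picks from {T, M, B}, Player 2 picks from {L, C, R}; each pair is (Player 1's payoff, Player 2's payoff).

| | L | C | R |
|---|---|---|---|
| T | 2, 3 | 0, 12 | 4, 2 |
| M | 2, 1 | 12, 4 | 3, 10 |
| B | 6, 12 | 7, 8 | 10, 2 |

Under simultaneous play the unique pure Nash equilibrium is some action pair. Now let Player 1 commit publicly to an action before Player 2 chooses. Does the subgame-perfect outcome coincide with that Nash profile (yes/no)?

Backward induction with Player 1 moving first.
- T: Player 2 compares 3, 12, 2 and picks C; Player 1 would get 0.
- M: Player 2 compares 1, 4, 10 and picks R; Player 1 would get 3.
- B: Player 2 compares 12, 8, 2 and picks L; Player 1 would get 6.
Among 0, 3, 6, the best is 6 at B. Subgame-perfect outcome: (B, L) with payoffs (6, 12).
Under simultaneous play:
Player 1's best replies: L→B; C→M; R→B.
Player 2's best replies: T→C; M→R; B→L.
The unique mutual best reply is (B, L), giving (6, 12).
Sequential outcome (B, L) coincides with the Nash profile (B, L).

yes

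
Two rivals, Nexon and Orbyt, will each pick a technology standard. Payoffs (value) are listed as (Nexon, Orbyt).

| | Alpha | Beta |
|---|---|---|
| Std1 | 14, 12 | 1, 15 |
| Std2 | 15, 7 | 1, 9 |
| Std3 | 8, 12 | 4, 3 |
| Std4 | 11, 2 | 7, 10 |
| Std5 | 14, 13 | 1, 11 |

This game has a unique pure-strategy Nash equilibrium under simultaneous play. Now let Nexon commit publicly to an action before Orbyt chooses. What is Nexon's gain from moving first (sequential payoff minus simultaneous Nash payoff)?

Work backward from Orbyt's decision.
- Std1: BR = Beta, leader payoff 1.
- Std2: BR = Beta, leader payoff 1.
- Std3: BR = Alpha, leader payoff 8.
- Std4: BR = Beta, leader payoff 7.
- Std5: BR = Alpha, leader payoff 14.
Among 1, 1, 8, 7, 14, the best is 14 at Std5. Subgame-perfect outcome: (Std5, Alpha) with payoffs (14, 13).
Under simultaneous play:
Nexon's best replies: Alpha→Std2; Beta→Std4.
Orbyt's best replies: Std1→Beta; Std2→Beta; Std3→Alpha; Std4→Beta; Std5→Alpha.
The unique mutual best reply is (Std4, Beta), giving (7, 10).
Nexon's commitment gain: 14 − 7 = 7.

7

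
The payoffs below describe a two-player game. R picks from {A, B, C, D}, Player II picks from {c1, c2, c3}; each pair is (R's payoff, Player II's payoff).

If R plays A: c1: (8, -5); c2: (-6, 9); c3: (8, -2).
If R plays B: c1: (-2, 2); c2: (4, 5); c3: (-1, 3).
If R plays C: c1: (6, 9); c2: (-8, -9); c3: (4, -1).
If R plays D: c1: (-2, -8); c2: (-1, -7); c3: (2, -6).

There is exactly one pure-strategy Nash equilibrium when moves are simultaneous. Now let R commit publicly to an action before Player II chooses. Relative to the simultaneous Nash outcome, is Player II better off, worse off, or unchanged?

Backward induction with R moving first.
- A: BR = c2, leader payoff -6.
- B: BR = c2, leader payoff 4.
- C: BR = c1, leader payoff 6.
- D: BR = c3, leader payoff 2.
Maximizing over -6, 4, 6, 2, R chooses C. Subgame-perfect outcome: (C, c1) with payoffs (6, 9).
For the simultaneous game, intersect best replies.
R's best replies: c1→A; c2→B; c3→A.
Player II's best replies: A→c2; B→c2; C→c1; D→c3.
The unique mutual best reply is (B, c2), giving (4, 5).
Player II earns 9 sequentially versus 5 at the Nash outcome: better off.

better off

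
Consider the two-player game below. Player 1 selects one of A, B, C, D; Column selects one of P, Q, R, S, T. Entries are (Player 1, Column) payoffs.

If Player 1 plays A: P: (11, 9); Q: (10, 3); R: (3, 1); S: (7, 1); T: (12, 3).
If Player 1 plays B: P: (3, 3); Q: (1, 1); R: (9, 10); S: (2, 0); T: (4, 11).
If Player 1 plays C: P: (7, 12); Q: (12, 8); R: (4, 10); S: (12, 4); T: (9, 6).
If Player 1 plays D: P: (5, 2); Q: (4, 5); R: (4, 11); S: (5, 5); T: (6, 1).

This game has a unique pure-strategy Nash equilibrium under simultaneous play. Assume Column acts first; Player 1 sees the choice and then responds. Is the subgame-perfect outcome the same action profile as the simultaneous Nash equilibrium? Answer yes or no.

no

Work backward from Player 1's decision.
- P: Player 1 compares 11, 3, 7, 5 and picks A; Column would get 9.
- Q: Player 1 compares 10, 1, 12, 4 and picks C; Column would get 8.
- R: Player 1 compares 3, 9, 4, 4 and picks B; Column would get 10.
- S: Player 1 compares 7, 2, 12, 5 and picks C; Column would get 4.
- T: Player 1 compares 12, 4, 9, 6 and picks A; Column would get 3.
Among 9, 8, 10, 4, 3, the best is 10 at R. Subgame-perfect outcome: (B, R) with payoffs (9, 10).
Now find the simultaneous Nash equilibrium.
Player 1's best replies: P→A; Q→C; R→B; S→C; T→A.
Column's best replies: A→P; B→T; C→P; D→R.
The unique mutual best reply is (A, P), giving (11, 9).
Sequential outcome (B, R) differs from the Nash profile (A, P).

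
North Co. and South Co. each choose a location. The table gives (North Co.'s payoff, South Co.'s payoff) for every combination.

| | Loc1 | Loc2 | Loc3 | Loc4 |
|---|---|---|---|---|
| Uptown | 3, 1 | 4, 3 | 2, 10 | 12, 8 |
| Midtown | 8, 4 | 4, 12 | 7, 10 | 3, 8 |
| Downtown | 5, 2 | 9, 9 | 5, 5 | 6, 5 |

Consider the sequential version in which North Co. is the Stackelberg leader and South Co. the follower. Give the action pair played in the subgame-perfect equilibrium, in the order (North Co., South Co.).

(Downtown, Loc2)

South Co. best-responds to each possible North Co. move:
- Uptown: South Co. compares 1, 3, 10, 8 and picks Loc3; North Co. would get 2.
- Midtown: South Co. compares 4, 12, 10, 8 and picks Loc2; North Co. would get 4.
- Downtown: South Co. compares 2, 9, 5, 5 and picks Loc2; North Co. would get 9.
Among 2, 4, 9, the best is 9 at Downtown. Subgame-perfect outcome: (Downtown, Loc2) with payoffs (9, 9).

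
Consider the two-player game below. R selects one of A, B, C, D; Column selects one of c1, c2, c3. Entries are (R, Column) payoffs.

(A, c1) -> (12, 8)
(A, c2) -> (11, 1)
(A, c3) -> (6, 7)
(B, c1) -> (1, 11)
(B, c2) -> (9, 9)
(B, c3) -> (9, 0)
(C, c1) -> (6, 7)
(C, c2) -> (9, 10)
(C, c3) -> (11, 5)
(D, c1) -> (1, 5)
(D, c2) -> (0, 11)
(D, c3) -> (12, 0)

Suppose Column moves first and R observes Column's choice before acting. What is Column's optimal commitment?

Backward induction with Column moving first.
- c1 → R plays A (best of 12, 1, 6, 1); Column gets 8.
- c2 → R plays A (best of 11, 9, 9, 0); Column gets 1.
- c3 → R plays D (best of 6, 9, 11, 12); Column gets 0.
Among 8, 1, 0, the best is 8 at c1. Subgame-perfect outcome: (A, c1) with payoffs (12, 8).

c1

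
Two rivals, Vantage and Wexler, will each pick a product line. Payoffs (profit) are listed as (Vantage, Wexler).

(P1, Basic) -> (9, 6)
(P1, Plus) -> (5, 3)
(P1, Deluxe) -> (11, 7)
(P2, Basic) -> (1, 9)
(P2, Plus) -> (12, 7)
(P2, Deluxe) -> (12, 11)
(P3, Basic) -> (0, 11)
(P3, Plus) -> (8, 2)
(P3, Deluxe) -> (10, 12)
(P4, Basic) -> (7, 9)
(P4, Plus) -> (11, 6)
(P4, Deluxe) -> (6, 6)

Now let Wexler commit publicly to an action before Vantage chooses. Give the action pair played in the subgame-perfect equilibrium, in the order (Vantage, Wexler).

Solve by backward induction (Wexler leads).
- Basic: BR = P1, leader payoff 6.
- Plus: BR = P2, leader payoff 7.
- Deluxe: BR = P2, leader payoff 11.
Among 6, 7, 11, the best is 11 at Deluxe. Subgame-perfect outcome: (P2, Deluxe) with payoffs (12, 11).

(P2, Deluxe)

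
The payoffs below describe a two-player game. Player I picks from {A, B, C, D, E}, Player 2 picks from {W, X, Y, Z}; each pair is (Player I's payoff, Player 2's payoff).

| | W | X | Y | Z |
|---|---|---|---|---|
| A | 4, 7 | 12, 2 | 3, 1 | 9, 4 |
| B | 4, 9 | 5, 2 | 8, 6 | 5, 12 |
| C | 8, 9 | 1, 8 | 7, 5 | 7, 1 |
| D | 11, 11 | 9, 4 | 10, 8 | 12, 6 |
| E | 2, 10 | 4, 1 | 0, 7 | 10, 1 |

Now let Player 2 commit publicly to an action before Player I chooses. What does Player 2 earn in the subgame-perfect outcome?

Player I best-responds to each possible Player 2 move:
- W: BR = D, leader payoff 11.
- X: BR = A, leader payoff 2.
- Y: BR = D, leader payoff 8.
- Z: BR = D, leader payoff 6.
Player 2's induced payoffs are 11, 2, 8, 6, so Player 2 commits to W. Subgame-perfect outcome: (D, W) with payoffs (11, 11).

11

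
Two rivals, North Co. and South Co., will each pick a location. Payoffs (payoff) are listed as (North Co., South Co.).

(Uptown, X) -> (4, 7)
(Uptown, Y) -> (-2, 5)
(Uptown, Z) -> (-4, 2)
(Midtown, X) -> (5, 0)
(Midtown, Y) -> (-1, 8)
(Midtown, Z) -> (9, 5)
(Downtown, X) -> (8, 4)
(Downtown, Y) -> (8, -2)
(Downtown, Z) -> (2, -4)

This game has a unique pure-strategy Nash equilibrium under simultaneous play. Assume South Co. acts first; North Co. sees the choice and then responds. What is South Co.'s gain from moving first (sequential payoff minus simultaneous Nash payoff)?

Backward induction with South Co. moving first.
- X: North Co. compares 4, 5, 8 and picks Downtown; South Co. would get 4.
- Y: North Co. compares -2, -1, 8 and picks Downtown; South Co. would get -2.
- Z: North Co. compares -4, 9, 2 and picks Midtown; South Co. would get 5.
Maximizing over 4, -2, 5, South Co. chooses Z. Subgame-perfect outcome: (Midtown, Z) with payoffs (9, 5).
For the simultaneous game, intersect best replies.
North Co.'s best replies: X→Downtown; Y→Downtown; Z→Midtown.
South Co.'s best replies: Uptown→X; Midtown→Y; Downtown→X.
The unique mutual best reply is (Downtown, X), giving (8, 4).
South Co.'s commitment gain: 5 − 4 = 1.

1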